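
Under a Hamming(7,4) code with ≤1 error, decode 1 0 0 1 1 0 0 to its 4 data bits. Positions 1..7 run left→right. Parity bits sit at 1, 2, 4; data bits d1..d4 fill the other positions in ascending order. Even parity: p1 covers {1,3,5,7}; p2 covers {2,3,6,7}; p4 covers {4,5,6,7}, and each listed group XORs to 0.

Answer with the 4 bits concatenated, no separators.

s1 (pos 1,3,5,7): 1⊕0⊕1⊕0 = 0
s2 (pos 2,3,6,7): 0⊕0⊕0⊕0 = 0
s4 (pos 4,5,6,7): 1⊕1⊕0⊕0 = 0
Syndrome s4…s1 = 000 → no error.
Read data bits from positions 3,5,6,7: 0100

0100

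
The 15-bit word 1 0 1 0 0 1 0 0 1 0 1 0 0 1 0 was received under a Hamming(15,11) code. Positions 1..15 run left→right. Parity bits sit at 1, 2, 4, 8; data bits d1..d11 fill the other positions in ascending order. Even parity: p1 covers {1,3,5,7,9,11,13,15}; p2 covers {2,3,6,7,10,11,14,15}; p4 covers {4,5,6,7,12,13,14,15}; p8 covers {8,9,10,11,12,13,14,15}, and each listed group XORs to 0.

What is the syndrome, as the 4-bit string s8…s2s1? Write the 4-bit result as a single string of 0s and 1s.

s1 (pos 1,3,5,7,9,11,13,15): 1⊕1⊕0⊕0⊕1⊕1⊕0⊕0 = 0
s2 (pos 2,3,6,7,10,11,14,15): 0⊕1⊕1⊕0⊕0⊕1⊕1⊕0 = 0
s4 (pos 4,5,6,7,12,13,14,15): 0⊕0⊕1⊕0⊕0⊕0⊕1⊕0 = 0
s8 (pos 8,9,10,11,12,13,14,15): 0⊕1⊕0⊕1⊕0⊕0⊕1⊕0 = 1
Syndrome s8…s1 = 1000 → error at position 8.

1000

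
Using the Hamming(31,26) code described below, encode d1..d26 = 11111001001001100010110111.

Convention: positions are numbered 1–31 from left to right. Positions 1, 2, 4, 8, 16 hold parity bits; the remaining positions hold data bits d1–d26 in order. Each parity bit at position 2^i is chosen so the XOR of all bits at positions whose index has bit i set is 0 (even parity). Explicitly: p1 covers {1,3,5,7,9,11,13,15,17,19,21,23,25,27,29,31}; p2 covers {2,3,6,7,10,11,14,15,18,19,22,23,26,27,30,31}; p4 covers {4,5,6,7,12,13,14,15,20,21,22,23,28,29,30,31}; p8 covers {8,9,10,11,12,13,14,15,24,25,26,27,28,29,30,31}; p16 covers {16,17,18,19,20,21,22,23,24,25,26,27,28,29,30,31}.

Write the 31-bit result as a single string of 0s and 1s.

Place data at non-parity positions: p1 p2 1 p4 1 1 1 p8 1 0 0 1 0 0 1 p16 0 0 1 1 0 0 0 1 0 1 1 0 1 1 1
p1 (pos 1,3,5,7,9,11,13,15,17,19,21,23,25,27,29,31): XOR of data positions = 1⊕1⊕1⊕1⊕0⊕0⊕1⊕0⊕1⊕0⊕0⊕0⊕1⊕1⊕1 = 1
p2 (pos 2,3,6,7,10,11,14,15,18,19,22,23,26,27,30,31): XOR of data positions = 1⊕1⊕1⊕0⊕0⊕0⊕1⊕0⊕1⊕0⊕0⊕1⊕1⊕1⊕1 = 1
p4 (pos 4,5,6,7,12,13,14,15,20,21,22,23,28,29,30,31): XOR of data positions = 1⊕1⊕1⊕1⊕0⊕0⊕1⊕1⊕0⊕0⊕0⊕0⊕1⊕1⊕1 = 1
p8 (pos 8,9,10,11,12,13,14,15,24,25,26,27,28,29,30,31): XOR of data positions = 1⊕0⊕0⊕1⊕0⊕0⊕1⊕1⊕0⊕1⊕1⊕0⊕1⊕1⊕1 = 1
p16 (pos 16,17,18,19,20,21,22,23,24,25,26,27,28,29,30,31): XOR of data positions = 0⊕0⊕1⊕1⊕0⊕0⊕0⊕1⊕0⊕1⊕1⊕0⊕1⊕1⊕1 = 0
Codeword: 1111111110010010001100010110111

1111111110010010001100010110111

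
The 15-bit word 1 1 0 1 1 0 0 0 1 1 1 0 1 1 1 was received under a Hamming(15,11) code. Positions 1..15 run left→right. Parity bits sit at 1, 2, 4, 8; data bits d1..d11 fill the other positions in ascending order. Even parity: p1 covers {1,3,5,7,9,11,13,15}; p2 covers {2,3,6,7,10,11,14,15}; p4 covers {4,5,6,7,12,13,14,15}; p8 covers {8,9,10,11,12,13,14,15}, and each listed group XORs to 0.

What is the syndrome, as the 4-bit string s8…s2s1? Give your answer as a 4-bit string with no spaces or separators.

s1 (pos 1,3,5,7,9,11,13,15): 1⊕0⊕1⊕0⊕1⊕1⊕1⊕1 = 0
s2 (pos 2,3,6,7,10,11,14,15): 1⊕0⊕0⊕0⊕1⊕1⊕1⊕1 = 1
s4 (pos 4,5,6,7,12,13,14,15): 1⊕1⊕0⊕0⊕0⊕1⊕1⊕1 = 1
s8 (pos 8,9,10,11,12,13,14,15): 0⊕1⊕1⊕1⊕0⊕1⊕1⊕1 = 0
Syndrome s8…s1 = 0110 → error at position 6.

0110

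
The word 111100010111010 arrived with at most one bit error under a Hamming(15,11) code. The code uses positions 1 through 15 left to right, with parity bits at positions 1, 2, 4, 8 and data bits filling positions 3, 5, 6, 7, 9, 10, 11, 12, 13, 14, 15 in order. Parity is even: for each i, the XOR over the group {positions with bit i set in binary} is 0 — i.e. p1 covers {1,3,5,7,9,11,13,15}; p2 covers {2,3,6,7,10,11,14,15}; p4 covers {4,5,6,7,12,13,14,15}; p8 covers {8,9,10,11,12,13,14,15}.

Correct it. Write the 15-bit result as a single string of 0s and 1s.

111100010111011

s1 (pos 1,3,5,7,9,11,13,15): 1⊕1⊕0⊕0⊕0⊕1⊕0⊕0 = 1
s2 (pos 2,3,6,7,10,11,14,15): 1⊕1⊕0⊕0⊕1⊕1⊕1⊕0 = 1
s4 (pos 4,5,6,7,12,13,14,15): 1⊕0⊕0⊕0⊕1⊕0⊕1⊕0 = 1
s8 (pos 8,9,10,11,12,13,14,15): 1⊕0⊕1⊕1⊕1⊕0⊕1⊕0 = 1
Syndrome s8…s1 = 1111 → error at position 15.
Flip position 15: 111100010111010 → 111100010111011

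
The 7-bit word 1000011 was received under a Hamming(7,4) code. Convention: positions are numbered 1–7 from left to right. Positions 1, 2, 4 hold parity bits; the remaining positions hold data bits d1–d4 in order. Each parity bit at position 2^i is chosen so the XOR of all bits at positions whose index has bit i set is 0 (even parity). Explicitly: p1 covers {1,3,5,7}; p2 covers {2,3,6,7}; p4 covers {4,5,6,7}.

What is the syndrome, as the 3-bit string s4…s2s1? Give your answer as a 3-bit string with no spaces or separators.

s1 (pos 1,3,5,7): 1⊕0⊕0⊕1 = 0
s2 (pos 2,3,6,7): 0⊕0⊕1⊕1 = 0
s4 (pos 4,5,6,7): 0⊕0⊕1⊕1 = 0
Syndrome s4…s1 = 000 → no error.

000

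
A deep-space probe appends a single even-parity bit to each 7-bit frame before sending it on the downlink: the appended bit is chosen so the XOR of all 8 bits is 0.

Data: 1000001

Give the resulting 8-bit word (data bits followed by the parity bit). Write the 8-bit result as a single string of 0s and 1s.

10000010

XOR of the 7 data bits: 1⊕0⊕0⊕0⊕0⊕0⊕1 = 0
Parity bit = 0 (so all 8 bits XOR to 0).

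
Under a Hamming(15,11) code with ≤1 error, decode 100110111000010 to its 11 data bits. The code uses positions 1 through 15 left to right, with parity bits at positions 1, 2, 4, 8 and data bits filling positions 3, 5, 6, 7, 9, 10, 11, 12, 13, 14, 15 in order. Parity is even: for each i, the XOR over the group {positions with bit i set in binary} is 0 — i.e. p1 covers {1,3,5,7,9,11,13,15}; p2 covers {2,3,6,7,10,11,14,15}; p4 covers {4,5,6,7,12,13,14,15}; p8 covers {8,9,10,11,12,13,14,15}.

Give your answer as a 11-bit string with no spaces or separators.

01011000010

s1 (pos 1,3,5,7,9,11,13,15): 1⊕0⊕1⊕1⊕1⊕0⊕0⊕0 = 0
s2 (pos 2,3,6,7,10,11,14,15): 0⊕0⊕0⊕1⊕0⊕0⊕1⊕0 = 0
s4 (pos 4,5,6,7,12,13,14,15): 1⊕1⊕0⊕1⊕0⊕0⊕1⊕0 = 0
s8 (pos 8,9,10,11,12,13,14,15): 1⊕1⊕0⊕0⊕0⊕0⊕1⊕0 = 1
Syndrome s8…s1 = 1000 → error at position 8.
Flip position 8: 100110111000010 → 100110101000010
Read data bits from positions 3,5,6,7,9,10,11,12,13,14,15: 01011000010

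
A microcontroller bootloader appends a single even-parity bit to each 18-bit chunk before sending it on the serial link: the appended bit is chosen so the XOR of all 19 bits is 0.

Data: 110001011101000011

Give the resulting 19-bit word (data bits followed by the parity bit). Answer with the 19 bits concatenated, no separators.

XOR of the 18 data bits: 1⊕1⊕0⊕0⊕0⊕1⊕0⊕1⊕1⊕1⊕0⊕1⊕0⊕0⊕0⊕0⊕1⊕1 = 1
Parity bit = 1 (so all 19 bits XOR to 0).

1100010111010000111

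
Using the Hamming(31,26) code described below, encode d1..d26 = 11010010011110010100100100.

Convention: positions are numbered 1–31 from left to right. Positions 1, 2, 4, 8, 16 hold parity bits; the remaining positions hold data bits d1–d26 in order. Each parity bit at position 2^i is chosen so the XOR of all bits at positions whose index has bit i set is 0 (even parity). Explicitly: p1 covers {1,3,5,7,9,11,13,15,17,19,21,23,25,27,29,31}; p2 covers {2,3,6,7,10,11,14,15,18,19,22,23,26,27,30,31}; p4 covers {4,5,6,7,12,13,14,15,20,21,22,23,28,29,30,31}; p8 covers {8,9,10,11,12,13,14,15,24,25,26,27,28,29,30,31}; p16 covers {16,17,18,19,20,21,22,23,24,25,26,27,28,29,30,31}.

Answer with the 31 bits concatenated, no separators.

1011101100100110110010100100100

Place data at non-parity positions: p1 p2 1 p4 1 0 1 p8 0 0 1 0 0 1 1 p16 1 1 0 0 1 0 1 0 0 1 0 0 1 0 0
p1 (pos 1,3,5,7,9,11,13,15,17,19,21,23,25,27,29,31): XOR of data positions = 1⊕1⊕1⊕0⊕1⊕0⊕1⊕1⊕0⊕1⊕1⊕0⊕0⊕1⊕0 = 1
p2 (pos 2,3,6,7,10,11,14,15,18,19,22,23,26,27,30,31): XOR of data positions = 1⊕0⊕1⊕0⊕1⊕1⊕1⊕1⊕0⊕0⊕1⊕1⊕0⊕0⊕0 = 0
p4 (pos 4,5,6,7,12,13,14,15,20,21,22,23,28,29,30,31): XOR of data positions = 1⊕0⊕1⊕0⊕0⊕1⊕1⊕0⊕1⊕0⊕1⊕0⊕1⊕0⊕0 = 1
p8 (pos 8,9,10,11,12,13,14,15,24,25,26,27,28,29,30,31): XOR of data positions = 0⊕0⊕1⊕0⊕0⊕1⊕1⊕0⊕0⊕1⊕0⊕0⊕1⊕0⊕0 = 1
p16 (pos 16,17,18,19,20,21,22,23,24,25,26,27,28,29,30,31): XOR of data positions = 1⊕1⊕0⊕0⊕1⊕0⊕1⊕0⊕0⊕1⊕0⊕0⊕1⊕0⊕0 = 0
Codeword: 1011101100100110110010100100100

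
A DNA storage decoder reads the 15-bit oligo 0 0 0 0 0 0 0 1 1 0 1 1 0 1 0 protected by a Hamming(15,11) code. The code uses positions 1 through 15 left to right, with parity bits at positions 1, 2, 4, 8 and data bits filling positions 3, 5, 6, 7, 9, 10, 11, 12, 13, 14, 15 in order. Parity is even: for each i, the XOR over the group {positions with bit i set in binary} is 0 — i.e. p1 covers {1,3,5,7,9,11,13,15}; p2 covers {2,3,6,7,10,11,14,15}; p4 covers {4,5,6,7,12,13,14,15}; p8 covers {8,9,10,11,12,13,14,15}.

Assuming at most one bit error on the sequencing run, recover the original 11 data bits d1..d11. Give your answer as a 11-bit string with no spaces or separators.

s1 (pos 1,3,5,7,9,11,13,15): 0⊕0⊕0⊕0⊕1⊕1⊕0⊕0 = 0
s2 (pos 2,3,6,7,10,11,14,15): 0⊕0⊕0⊕0⊕0⊕1⊕1⊕0 = 0
s4 (pos 4,5,6,7,12,13,14,15): 0⊕0⊕0⊕0⊕1⊕0⊕1⊕0 = 0
s8 (pos 8,9,10,11,12,13,14,15): 1⊕1⊕0⊕1⊕1⊕0⊕1⊕0 = 1
Syndrome s8…s1 = 1000 → error at position 8.
Flip position 8: 000000011011010 → 000000001011010
Read data bits from positions 3,5,6,7,9,10,11,12,13,14,15: 00001011010

00001011010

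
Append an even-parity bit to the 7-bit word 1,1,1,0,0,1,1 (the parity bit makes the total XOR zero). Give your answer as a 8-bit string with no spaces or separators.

XOR of the 7 data bits: 1⊕1⊕1⊕0⊕0⊕1⊕1 = 1
Parity bit = 1 (so all 8 bits XOR to 0).

11100111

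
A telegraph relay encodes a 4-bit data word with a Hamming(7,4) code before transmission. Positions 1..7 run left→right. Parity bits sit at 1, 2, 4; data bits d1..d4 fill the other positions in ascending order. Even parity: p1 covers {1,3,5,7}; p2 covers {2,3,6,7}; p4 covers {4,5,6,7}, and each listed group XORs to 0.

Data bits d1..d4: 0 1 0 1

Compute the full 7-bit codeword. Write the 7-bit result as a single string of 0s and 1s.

0100101

Place data at non-parity positions: p1 p2 0 p4 1 0 1
p1 (pos 1,3,5,7): XOR of data positions = 0⊕1⊕1 = 0
p2 (pos 2,3,6,7): XOR of data positions = 0⊕0⊕1 = 1
p4 (pos 4,5,6,7): XOR of data positions = 1⊕0⊕1 = 0
Codeword: 0100101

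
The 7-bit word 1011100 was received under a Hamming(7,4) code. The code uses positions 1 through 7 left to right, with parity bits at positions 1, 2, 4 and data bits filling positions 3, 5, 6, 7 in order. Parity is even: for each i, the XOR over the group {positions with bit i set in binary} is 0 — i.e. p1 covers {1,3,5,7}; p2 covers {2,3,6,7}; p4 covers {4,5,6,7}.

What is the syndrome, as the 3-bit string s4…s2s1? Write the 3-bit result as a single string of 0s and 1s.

s1 (pos 1,3,5,7): 1⊕1⊕1⊕0 = 1
s2 (pos 2,3,6,7): 0⊕1⊕0⊕0 = 1
s4 (pos 4,5,6,7): 1⊕1⊕0⊕0 = 0
Syndrome s4…s1 = 011 → error at position 3.

011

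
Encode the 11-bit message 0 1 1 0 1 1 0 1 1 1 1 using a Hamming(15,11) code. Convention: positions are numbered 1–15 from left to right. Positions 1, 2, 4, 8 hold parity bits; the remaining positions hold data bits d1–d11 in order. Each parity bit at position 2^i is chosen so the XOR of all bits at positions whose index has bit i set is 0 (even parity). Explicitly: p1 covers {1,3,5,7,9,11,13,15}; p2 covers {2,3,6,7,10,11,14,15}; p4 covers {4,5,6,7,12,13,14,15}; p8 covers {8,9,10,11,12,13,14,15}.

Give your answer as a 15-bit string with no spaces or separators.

Place data at non-parity positions: p1 p2 0 p4 1 1 0 p8 1 1 0 1 1 1 1
p1 (pos 1,3,5,7,9,11,13,15): XOR of data positions = 0⊕1⊕0⊕1⊕0⊕1⊕1 = 0
p2 (pos 2,3,6,7,10,11,14,15): XOR of data positions = 0⊕1⊕0⊕1⊕0⊕1⊕1 = 0
p4 (pos 4,5,6,7,12,13,14,15): XOR of data positions = 1⊕1⊕0⊕1⊕1⊕1⊕1 = 0
p8 (pos 8,9,10,11,12,13,14,15): XOR of data positions = 1⊕1⊕0⊕1⊕1⊕1⊕1 = 0
Codeword: 000011001101111

000011001101111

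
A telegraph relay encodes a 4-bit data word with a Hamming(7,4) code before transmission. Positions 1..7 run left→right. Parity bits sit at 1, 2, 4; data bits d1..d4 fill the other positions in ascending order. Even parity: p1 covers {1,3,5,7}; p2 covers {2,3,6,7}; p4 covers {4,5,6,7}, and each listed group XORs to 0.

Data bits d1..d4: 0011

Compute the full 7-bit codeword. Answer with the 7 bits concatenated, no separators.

1000011

Place data at non-parity positions: p1 p2 0 p4 0 1 1
p1 (pos 1,3,5,7): XOR of data positions = 0⊕0⊕1 = 1
p2 (pos 2,3,6,7): XOR of data positions = 0⊕1⊕1 = 0
p4 (pos 4,5,6,7): XOR of data positions = 0⊕1⊕1 = 0
Codeword: 1000011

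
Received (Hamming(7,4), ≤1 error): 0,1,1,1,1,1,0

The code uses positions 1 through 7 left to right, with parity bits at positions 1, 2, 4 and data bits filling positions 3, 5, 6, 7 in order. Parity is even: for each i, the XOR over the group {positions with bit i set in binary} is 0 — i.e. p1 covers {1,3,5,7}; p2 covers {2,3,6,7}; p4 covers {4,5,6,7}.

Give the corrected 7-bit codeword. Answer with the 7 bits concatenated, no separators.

s1 (pos 1,3,5,7): 0⊕1⊕1⊕0 = 0
s2 (pos 2,3,6,7): 1⊕1⊕1⊕0 = 1
s4 (pos 4,5,6,7): 1⊕1⊕1⊕0 = 1
Syndrome s4…s1 = 110 → error at position 6.
Flip position 6: 0111110 → 0111100

0111100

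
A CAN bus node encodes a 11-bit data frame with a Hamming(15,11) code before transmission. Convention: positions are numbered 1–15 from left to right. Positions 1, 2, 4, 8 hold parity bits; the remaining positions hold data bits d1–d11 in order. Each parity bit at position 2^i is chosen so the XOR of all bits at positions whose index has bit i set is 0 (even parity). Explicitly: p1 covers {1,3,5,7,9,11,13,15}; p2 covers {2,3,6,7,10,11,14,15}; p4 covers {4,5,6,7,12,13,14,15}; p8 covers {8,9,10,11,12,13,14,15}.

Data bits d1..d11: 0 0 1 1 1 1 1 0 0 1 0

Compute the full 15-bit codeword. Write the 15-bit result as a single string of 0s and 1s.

110101101110010

Place data at non-parity positions: p1 p2 0 p4 0 1 1 p8 1 1 1 0 0 1 0
p1 (pos 1,3,5,7,9,11,13,15): XOR of data positions = 0⊕0⊕1⊕1⊕1⊕0⊕0 = 1
p2 (pos 2,3,6,7,10,11,14,15): XOR of data positions = 0⊕1⊕1⊕1⊕1⊕1⊕0 = 1
p4 (pos 4,5,6,7,12,13,14,15): XOR of data positions = 0⊕1⊕1⊕0⊕0⊕1⊕0 = 1
p8 (pos 8,9,10,11,12,13,14,15): XOR of data positions = 1⊕1⊕1⊕0⊕0⊕1⊕0 = 0
Codeword: 110101101110010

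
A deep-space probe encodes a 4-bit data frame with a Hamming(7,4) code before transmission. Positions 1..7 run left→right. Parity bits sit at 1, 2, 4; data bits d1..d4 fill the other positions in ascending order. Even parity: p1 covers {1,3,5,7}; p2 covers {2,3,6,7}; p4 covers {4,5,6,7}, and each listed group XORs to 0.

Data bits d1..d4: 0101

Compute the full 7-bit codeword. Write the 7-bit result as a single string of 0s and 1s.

Place data at non-parity positions: p1 p2 0 p4 1 0 1
p1 (pos 1,3,5,7): XOR of data positions = 0⊕1⊕1 = 0
p2 (pos 2,3,6,7): XOR of data positions = 0⊕0⊕1 = 1
p4 (pos 4,5,6,7): XOR of data positions = 1⊕0⊕1 = 0
Codeword: 0100101

0100101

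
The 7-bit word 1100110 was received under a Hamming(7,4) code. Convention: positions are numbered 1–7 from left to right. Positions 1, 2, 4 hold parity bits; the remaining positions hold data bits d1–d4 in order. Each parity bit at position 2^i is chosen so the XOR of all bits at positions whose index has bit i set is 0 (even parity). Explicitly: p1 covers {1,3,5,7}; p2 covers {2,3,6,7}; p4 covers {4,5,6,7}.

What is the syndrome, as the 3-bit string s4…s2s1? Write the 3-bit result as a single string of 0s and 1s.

000

s1 (pos 1,3,5,7): 1⊕0⊕1⊕0 = 0
s2 (pos 2,3,6,7): 1⊕0⊕1⊕0 = 0
s4 (pos 4,5,6,7): 0⊕1⊕1⊕0 = 0
Syndrome s4…s1 = 000 → no error.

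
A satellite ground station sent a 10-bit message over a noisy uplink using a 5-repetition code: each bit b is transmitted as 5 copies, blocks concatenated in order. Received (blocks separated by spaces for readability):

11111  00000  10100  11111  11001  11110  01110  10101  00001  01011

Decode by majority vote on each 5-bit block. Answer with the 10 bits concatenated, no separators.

Block 1 (11111): 5 ones → 1
Block 2 (00000): 0 ones → 0
Block 3 (10100): 2 ones → 0
Block 4 (11111): 5 ones → 1
Block 5 (11001): 3 ones → 1
Block 6 (11110): 4 ones → 1
Block 7 (01110): 3 ones → 1
Block 8 (10101): 3 ones → 1
Block 9 (00001): 1 one → 0
Block 10 (01011): 3 ones → 1

1001111101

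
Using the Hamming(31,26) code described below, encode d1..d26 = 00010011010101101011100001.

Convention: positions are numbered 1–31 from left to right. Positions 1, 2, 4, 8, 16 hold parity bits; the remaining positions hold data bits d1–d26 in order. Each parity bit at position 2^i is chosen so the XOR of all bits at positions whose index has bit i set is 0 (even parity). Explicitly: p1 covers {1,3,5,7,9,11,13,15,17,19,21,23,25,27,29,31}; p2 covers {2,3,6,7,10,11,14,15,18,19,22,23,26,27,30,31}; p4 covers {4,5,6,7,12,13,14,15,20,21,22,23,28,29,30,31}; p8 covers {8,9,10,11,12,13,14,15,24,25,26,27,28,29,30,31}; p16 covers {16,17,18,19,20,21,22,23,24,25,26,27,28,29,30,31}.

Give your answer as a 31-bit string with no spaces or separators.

Place data at non-parity positions: p1 p2 0 p4 0 0 1 p8 0 0 1 1 0 1 0 p16 1 0 1 1 0 1 0 1 1 1 0 0 0 0 1
p1 (pos 1,3,5,7,9,11,13,15,17,19,21,23,25,27,29,31): XOR of data positions = 0⊕0⊕1⊕0⊕1⊕0⊕0⊕1⊕1⊕0⊕0⊕1⊕0⊕0⊕1 = 0
p2 (pos 2,3,6,7,10,11,14,15,18,19,22,23,26,27,30,31): XOR of data positions = 0⊕0⊕1⊕0⊕1⊕1⊕0⊕0⊕1⊕1⊕0⊕1⊕0⊕0⊕1 = 1
p4 (pos 4,5,6,7,12,13,14,15,20,21,22,23,28,29,30,31): XOR of data positions = 0⊕0⊕1⊕1⊕0⊕1⊕0⊕1⊕0⊕1⊕0⊕0⊕0⊕0⊕1 = 0
p8 (pos 8,9,10,11,12,13,14,15,24,25,26,27,28,29,30,31): XOR of data positions = 0⊕0⊕1⊕1⊕0⊕1⊕0⊕1⊕1⊕1⊕0⊕0⊕0⊕0⊕1 = 1
p16 (pos 16,17,18,19,20,21,22,23,24,25,26,27,28,29,30,31): XOR of data positions = 1⊕0⊕1⊕1⊕0⊕1⊕0⊕1⊕1⊕1⊕0⊕0⊕0⊕0⊕1 = 0
Codeword: 0100001100110100101101011100001

0100001100110100101101011100001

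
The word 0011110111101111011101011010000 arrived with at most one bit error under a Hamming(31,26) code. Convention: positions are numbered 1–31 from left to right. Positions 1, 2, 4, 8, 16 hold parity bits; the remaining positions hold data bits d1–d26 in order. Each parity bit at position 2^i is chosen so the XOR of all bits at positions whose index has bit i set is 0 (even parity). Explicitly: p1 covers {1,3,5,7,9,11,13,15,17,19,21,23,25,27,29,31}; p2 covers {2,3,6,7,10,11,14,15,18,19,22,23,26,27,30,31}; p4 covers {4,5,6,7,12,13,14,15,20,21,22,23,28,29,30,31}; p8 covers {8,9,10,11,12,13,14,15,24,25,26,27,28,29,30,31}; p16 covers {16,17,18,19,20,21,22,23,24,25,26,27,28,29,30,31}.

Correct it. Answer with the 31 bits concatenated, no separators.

s1 (pos 1,3,5,7,9,11,13,15,17,19,21,23,25,27,29,31): 0⊕1⊕1⊕0⊕1⊕1⊕1⊕1⊕0⊕1⊕0⊕0⊕1⊕1⊕0⊕0 = 1
s2 (pos 2,3,6,7,10,11,14,15,18,19,22,23,26,27,30,31): 0⊕1⊕1⊕0⊕1⊕1⊕1⊕1⊕1⊕1⊕1⊕0⊕0⊕1⊕0⊕0 = 0
s4 (pos 4,5,6,7,12,13,14,15,20,21,22,23,28,29,30,31): 1⊕1⊕1⊕0⊕0⊕1⊕1⊕1⊕1⊕0⊕1⊕0⊕0⊕0⊕0⊕0 = 0
s8 (pos 8,9,10,11,12,13,14,15,24,25,26,27,28,29,30,31): 1⊕1⊕1⊕1⊕0⊕1⊕1⊕1⊕1⊕1⊕0⊕1⊕0⊕0⊕0⊕0 = 0
s16 (pos 16,17,18,19,20,21,22,23,24,25,26,27,28,29,30,31): 1⊕0⊕1⊕1⊕1⊕0⊕1⊕0⊕1⊕1⊕0⊕1⊕0⊕0⊕0⊕0 = 0
Syndrome s16…s1 = 00001 → error at position 1.
Flip position 1: 0011110111101111011101011010000 → 1011110111101111011101011010000

1011110111101111011101011010000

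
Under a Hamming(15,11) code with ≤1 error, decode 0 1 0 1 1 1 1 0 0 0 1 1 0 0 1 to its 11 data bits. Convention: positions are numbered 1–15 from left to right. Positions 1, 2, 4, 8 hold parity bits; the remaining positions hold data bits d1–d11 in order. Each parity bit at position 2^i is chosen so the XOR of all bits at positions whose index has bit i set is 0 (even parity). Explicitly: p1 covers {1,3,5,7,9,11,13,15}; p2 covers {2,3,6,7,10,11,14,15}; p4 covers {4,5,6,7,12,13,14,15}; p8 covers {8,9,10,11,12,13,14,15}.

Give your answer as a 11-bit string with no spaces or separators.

s1 (pos 1,3,5,7,9,11,13,15): 0⊕0⊕1⊕1⊕0⊕1⊕0⊕1 = 0
s2 (pos 2,3,6,7,10,11,14,15): 1⊕0⊕1⊕1⊕0⊕1⊕0⊕1 = 1
s4 (pos 4,5,6,7,12,13,14,15): 1⊕1⊕1⊕1⊕1⊕0⊕0⊕1 = 0
s8 (pos 8,9,10,11,12,13,14,15): 0⊕0⊕0⊕1⊕1⊕0⊕0⊕1 = 1
Syndrome s8…s1 = 1010 → error at position 10.
Flip position 10: 010111100011001 → 010111100111001
Read data bits from positions 3,5,6,7,9,10,11,12,13,14,15: 01110111001

01110111001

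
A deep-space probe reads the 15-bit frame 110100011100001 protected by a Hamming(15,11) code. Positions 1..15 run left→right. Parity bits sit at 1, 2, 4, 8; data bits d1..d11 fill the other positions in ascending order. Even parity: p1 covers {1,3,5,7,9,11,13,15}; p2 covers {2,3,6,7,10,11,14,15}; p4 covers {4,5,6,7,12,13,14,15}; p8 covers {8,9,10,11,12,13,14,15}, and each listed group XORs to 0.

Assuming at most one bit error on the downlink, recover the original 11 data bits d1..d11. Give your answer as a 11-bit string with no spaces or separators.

s1 (pos 1,3,5,7,9,11,13,15): 1⊕0⊕0⊕0⊕1⊕0⊕0⊕1 = 1
s2 (pos 2,3,6,7,10,11,14,15): 1⊕0⊕0⊕0⊕1⊕0⊕0⊕1 = 1
s4 (pos 4,5,6,7,12,13,14,15): 1⊕0⊕0⊕0⊕0⊕0⊕0⊕1 = 0
s8 (pos 8,9,10,11,12,13,14,15): 1⊕1⊕1⊕0⊕0⊕0⊕0⊕1 = 0
Syndrome s8…s1 = 0011 → error at position 3.
Flip position 3: 110100011100001 → 111100011100001
Read data bits from positions 3,5,6,7,9,10,11,12,13,14,15: 10001100001

10001100001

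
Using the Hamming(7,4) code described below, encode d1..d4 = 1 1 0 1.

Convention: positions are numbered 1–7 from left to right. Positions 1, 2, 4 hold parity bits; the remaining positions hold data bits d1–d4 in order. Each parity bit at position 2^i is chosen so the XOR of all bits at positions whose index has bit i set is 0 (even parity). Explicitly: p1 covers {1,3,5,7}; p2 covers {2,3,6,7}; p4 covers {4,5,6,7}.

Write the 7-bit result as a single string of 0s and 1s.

1010101

Place data at non-parity positions: p1 p2 1 p4 1 0 1
p1 (pos 1,3,5,7): XOR of data positions = 1⊕1⊕1 = 1
p2 (pos 2,3,6,7): XOR of data positions = 1⊕0⊕1 = 0
p4 (pos 4,5,6,7): XOR of data positions = 1⊕0⊕1 = 0
Codeword: 1010101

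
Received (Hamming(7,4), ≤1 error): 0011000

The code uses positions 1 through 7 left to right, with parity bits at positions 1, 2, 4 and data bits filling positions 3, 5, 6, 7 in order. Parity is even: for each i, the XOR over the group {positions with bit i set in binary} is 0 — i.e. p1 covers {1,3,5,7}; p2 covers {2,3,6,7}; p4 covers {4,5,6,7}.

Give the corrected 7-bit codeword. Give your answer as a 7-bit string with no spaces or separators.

0011001

s1 (pos 1,3,5,7): 0⊕1⊕0⊕0 = 1
s2 (pos 2,3,6,7): 0⊕1⊕0⊕0 = 1
s4 (pos 4,5,6,7): 1⊕0⊕0⊕0 = 1
Syndrome s4…s1 = 111 → error at position 7.
Flip position 7: 0011000 → 0011001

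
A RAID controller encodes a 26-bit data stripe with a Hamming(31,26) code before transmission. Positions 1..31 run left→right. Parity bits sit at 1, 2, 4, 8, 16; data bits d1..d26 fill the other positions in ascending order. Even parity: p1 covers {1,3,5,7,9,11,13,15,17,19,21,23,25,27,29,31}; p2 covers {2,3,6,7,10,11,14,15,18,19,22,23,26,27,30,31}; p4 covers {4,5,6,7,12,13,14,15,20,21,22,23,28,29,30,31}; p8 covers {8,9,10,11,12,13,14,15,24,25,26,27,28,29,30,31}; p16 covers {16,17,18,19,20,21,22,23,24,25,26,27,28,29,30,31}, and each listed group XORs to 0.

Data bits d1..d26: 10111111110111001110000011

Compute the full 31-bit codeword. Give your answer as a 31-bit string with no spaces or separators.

Place data at non-parity positions: p1 p2 1 p4 0 1 1 p8 1 1 1 1 1 1 0 p16 1 1 1 0 0 1 1 1 0 0 0 0 0 1 1
p1 (pos 1,3,5,7,9,11,13,15,17,19,21,23,25,27,29,31): XOR of data positions = 1⊕0⊕1⊕1⊕1⊕1⊕0⊕1⊕1⊕0⊕1⊕0⊕0⊕0⊕1 = 1
p2 (pos 2,3,6,7,10,11,14,15,18,19,22,23,26,27,30,31): XOR of data positions = 1⊕1⊕1⊕1⊕1⊕1⊕0⊕1⊕1⊕1⊕1⊕0⊕0⊕1⊕1 = 0
p4 (pos 4,5,6,7,12,13,14,15,20,21,22,23,28,29,30,31): XOR of data positions = 0⊕1⊕1⊕1⊕1⊕1⊕0⊕0⊕0⊕1⊕1⊕0⊕0⊕1⊕1 = 1
p8 (pos 8,9,10,11,12,13,14,15,24,25,26,27,28,29,30,31): XOR of data positions = 1⊕1⊕1⊕1⊕1⊕1⊕0⊕1⊕0⊕0⊕0⊕0⊕0⊕1⊕1 = 1
p16 (pos 16,17,18,19,20,21,22,23,24,25,26,27,28,29,30,31): XOR of data positions = 1⊕1⊕1⊕0⊕0⊕1⊕1⊕1⊕0⊕0⊕0⊕0⊕0⊕1⊕1 = 0
Codeword: 1011011111111100111001110000011

1011011111111100111001110000011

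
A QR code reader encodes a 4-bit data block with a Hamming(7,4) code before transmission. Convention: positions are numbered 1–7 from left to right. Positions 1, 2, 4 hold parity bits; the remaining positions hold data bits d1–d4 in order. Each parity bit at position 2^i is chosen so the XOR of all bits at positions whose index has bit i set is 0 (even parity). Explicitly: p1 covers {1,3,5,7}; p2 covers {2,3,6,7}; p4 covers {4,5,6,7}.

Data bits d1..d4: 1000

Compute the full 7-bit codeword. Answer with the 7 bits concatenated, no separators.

Place data at non-parity positions: p1 p2 1 p4 0 0 0
p1 (pos 1,3,5,7): XOR of data positions = 1⊕0⊕0 = 1
p2 (pos 2,3,6,7): XOR of data positions = 1⊕0⊕0 = 1
p4 (pos 4,5,6,7): XOR of data positions = 0⊕0⊕0 = 0
Codeword: 1110000

1110000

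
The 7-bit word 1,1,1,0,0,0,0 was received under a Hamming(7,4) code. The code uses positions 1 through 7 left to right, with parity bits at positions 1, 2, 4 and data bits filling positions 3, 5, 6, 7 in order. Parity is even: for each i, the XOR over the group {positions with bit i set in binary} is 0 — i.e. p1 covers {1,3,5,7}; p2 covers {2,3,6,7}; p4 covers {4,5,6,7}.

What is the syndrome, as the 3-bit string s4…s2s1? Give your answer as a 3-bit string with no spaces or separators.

s1 (pos 1,3,5,7): 1⊕1⊕0⊕0 = 0
s2 (pos 2,3,6,7): 1⊕1⊕0⊕0 = 0
s4 (pos 4,5,6,7): 0⊕0⊕0⊕0 = 0
Syndrome s4…s1 = 000 → no error.

000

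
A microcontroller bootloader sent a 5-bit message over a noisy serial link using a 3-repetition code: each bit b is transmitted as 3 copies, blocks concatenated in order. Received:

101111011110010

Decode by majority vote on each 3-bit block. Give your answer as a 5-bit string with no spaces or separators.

11110

Block 1 (101): 2 ones → 1
Block 2 (111): 3 ones → 1
Block 3 (011): 2 ones → 1
Block 4 (110): 2 ones → 1
Block 5 (010): 1 one → 0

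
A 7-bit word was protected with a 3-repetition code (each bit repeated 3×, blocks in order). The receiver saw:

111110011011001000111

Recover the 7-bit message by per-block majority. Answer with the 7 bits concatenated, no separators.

1111001

Block 1 (111): 3 ones → 1
Block 2 (110): 2 ones → 1
Block 3 (011): 2 ones → 1
Block 4 (011): 2 ones → 1
Block 5 (001): 1 one → 0
Block 6 (000): 0 ones → 0
Block 7 (111): 3 ones → 1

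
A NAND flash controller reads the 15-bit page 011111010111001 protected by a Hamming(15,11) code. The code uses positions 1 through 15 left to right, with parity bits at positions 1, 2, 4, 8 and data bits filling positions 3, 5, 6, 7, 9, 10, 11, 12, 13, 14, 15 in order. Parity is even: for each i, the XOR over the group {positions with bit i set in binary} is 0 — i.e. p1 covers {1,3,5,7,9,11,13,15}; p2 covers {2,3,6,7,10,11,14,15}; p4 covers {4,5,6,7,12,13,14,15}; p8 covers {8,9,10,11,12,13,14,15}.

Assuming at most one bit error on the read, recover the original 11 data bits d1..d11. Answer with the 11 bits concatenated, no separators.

s1 (pos 1,3,5,7,9,11,13,15): 0⊕1⊕1⊕0⊕0⊕1⊕0⊕1 = 0
s2 (pos 2,3,6,7,10,11,14,15): 1⊕1⊕1⊕0⊕1⊕1⊕0⊕1 = 0
s4 (pos 4,5,6,7,12,13,14,15): 1⊕1⊕1⊕0⊕1⊕0⊕0⊕1 = 1
s8 (pos 8,9,10,11,12,13,14,15): 1⊕0⊕1⊕1⊕1⊕0⊕0⊕1 = 1
Syndrome s8…s1 = 1100 → error at position 12.
Flip position 12: 011111010111001 → 011111010110001
Read data bits from positions 3,5,6,7,9,10,11,12,13,14,15: 11100110001

11100110001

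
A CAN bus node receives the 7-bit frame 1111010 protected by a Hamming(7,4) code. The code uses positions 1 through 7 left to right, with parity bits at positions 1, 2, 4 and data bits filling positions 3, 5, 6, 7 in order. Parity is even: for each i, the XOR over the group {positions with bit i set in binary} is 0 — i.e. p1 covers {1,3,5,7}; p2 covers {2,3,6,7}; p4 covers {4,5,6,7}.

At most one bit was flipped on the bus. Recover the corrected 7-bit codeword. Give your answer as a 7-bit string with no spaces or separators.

s1 (pos 1,3,5,7): 1⊕1⊕0⊕0 = 0
s2 (pos 2,3,6,7): 1⊕1⊕1⊕0 = 1
s4 (pos 4,5,6,7): 1⊕0⊕1⊕0 = 0
Syndrome s4…s1 = 010 → error at position 2.
Flip position 2: 1111010 → 1011010

1011010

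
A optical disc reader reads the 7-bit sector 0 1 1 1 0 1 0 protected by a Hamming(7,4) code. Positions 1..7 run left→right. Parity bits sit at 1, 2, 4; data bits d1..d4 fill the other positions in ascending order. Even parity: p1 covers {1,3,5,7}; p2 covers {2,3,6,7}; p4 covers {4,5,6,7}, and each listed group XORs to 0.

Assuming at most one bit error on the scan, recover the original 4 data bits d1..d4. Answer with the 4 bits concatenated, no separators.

0010

s1 (pos 1,3,5,7): 0⊕1⊕0⊕0 = 1
s2 (pos 2,3,6,7): 1⊕1⊕1⊕0 = 1
s4 (pos 4,5,6,7): 1⊕0⊕1⊕0 = 0
Syndrome s4…s1 = 011 → error at position 3.
Flip position 3: 0111010 → 0101010
Read data bits from positions 3,5,6,7: 0010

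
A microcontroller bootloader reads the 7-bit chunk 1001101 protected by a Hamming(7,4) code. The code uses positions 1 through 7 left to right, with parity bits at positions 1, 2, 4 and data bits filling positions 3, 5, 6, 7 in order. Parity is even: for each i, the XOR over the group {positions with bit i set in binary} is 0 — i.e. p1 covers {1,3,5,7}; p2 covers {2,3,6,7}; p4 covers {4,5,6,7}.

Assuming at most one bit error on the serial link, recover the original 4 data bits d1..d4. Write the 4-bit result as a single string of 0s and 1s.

s1 (pos 1,3,5,7): 1⊕0⊕1⊕1 = 1
s2 (pos 2,3,6,7): 0⊕0⊕0⊕1 = 1
s4 (pos 4,5,6,7): 1⊕1⊕0⊕1 = 1
Syndrome s4…s1 = 111 → error at position 7.
Flip position 7: 1001101 → 1001100
Read data bits from positions 3,5,6,7: 0100

0100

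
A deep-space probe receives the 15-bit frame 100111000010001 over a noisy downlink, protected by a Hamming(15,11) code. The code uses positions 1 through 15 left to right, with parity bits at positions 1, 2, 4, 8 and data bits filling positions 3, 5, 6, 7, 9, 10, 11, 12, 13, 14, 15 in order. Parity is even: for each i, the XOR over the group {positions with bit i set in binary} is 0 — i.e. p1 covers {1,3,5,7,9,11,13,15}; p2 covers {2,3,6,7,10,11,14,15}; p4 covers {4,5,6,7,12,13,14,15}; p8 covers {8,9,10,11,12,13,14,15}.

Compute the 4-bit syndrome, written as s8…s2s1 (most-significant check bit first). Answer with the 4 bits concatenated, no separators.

0010

s1 (pos 1,3,5,7,9,11,13,15): 1⊕0⊕1⊕0⊕0⊕1⊕0⊕1 = 0
s2 (pos 2,3,6,7,10,11,14,15): 0⊕0⊕1⊕0⊕0⊕1⊕0⊕1 = 1
s4 (pos 4,5,6,7,12,13,14,15): 1⊕1⊕1⊕0⊕0⊕0⊕0⊕1 = 0
s8 (pos 8,9,10,11,12,13,14,15): 0⊕0⊕0⊕1⊕0⊕0⊕0⊕1 = 0
Syndrome s8…s1 = 0010 → error at position 2.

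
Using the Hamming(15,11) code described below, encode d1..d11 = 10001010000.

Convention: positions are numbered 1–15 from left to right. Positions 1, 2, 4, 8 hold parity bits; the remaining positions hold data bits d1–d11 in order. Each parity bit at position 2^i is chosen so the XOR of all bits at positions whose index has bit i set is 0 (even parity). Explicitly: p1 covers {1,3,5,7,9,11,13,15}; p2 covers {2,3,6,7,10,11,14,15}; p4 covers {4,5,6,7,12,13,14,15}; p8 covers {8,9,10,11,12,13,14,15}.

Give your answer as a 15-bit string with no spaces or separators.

101000001010000

Place data at non-parity positions: p1 p2 1 p4 0 0 0 p8 1 0 1 0 0 0 0
p1 (pos 1,3,5,7,9,11,13,15): XOR of data positions = 1⊕0⊕0⊕1⊕1⊕0⊕0 = 1
p2 (pos 2,3,6,7,10,11,14,15): XOR of data positions = 1⊕0⊕0⊕0⊕1⊕0⊕0 = 0
p4 (pos 4,5,6,7,12,13,14,15): XOR of data positions = 0⊕0⊕0⊕0⊕0⊕0⊕0 = 0
p8 (pos 8,9,10,11,12,13,14,15): XOR of data positions = 1⊕0⊕1⊕0⊕0⊕0⊕0 = 0
Codeword: 101000001010000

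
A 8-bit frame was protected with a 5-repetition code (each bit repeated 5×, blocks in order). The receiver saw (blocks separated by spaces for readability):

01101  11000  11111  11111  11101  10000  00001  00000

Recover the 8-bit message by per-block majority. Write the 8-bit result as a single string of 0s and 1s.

10111000

Block 1 (01101): 3 ones → 1
Block 2 (11000): 2 ones → 0
Block 3 (11111): 5 ones → 1
Block 4 (11111): 5 ones → 1
Block 5 (11101): 4 ones → 1
Block 6 (10000): 1 one → 0
Block 7 (00001): 1 one → 0
Block 8 (00000): 0 ones → 0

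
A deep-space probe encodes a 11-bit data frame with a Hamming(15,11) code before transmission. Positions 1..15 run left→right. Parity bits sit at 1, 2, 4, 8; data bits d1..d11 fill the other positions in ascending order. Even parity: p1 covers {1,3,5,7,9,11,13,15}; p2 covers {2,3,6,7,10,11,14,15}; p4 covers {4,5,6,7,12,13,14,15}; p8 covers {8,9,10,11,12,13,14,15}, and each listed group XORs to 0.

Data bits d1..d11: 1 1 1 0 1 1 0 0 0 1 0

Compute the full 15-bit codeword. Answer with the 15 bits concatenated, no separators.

101111011100010

Place data at non-parity positions: p1 p2 1 p4 1 1 0 p8 1 1 0 0 0 1 0
p1 (pos 1,3,5,7,9,11,13,15): XOR of data positions = 1⊕1⊕0⊕1⊕0⊕0⊕0 = 1
p2 (pos 2,3,6,7,10,11,14,15): XOR of data positions = 1⊕1⊕0⊕1⊕0⊕1⊕0 = 0
p4 (pos 4,5,6,7,12,13,14,15): XOR of data positions = 1⊕1⊕0⊕0⊕0⊕1⊕0 = 1
p8 (pos 8,9,10,11,12,13,14,15): XOR of data positions = 1⊕1⊕0⊕0⊕0⊕1⊕0 = 1
Codeword: 101111011100010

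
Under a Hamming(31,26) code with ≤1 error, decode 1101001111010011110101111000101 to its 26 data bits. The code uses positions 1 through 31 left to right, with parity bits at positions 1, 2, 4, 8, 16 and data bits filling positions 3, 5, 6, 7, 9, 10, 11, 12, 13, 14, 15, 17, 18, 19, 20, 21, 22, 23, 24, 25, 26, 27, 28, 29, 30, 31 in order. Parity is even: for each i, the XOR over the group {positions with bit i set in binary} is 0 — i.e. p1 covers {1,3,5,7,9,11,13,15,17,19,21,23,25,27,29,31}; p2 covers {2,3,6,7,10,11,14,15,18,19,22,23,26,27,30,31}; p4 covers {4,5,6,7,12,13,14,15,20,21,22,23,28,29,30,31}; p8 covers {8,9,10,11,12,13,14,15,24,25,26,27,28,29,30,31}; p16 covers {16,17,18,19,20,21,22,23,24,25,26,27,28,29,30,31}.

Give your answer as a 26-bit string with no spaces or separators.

s1 (pos 1,3,5,7,9,11,13,15,17,19,21,23,25,27,29,31): 1⊕0⊕0⊕1⊕1⊕0⊕0⊕1⊕1⊕0⊕0⊕1⊕1⊕0⊕1⊕1 = 1
s2 (pos 2,3,6,7,10,11,14,15,18,19,22,23,26,27,30,31): 1⊕0⊕0⊕1⊕1⊕0⊕0⊕1⊕1⊕0⊕1⊕1⊕0⊕0⊕0⊕1 = 0
s4 (pos 4,5,6,7,12,13,14,15,20,21,22,23,28,29,30,31): 1⊕0⊕0⊕1⊕1⊕0⊕0⊕1⊕1⊕0⊕1⊕1⊕0⊕1⊕0⊕1 = 1
s8 (pos 8,9,10,11,12,13,14,15,24,25,26,27,28,29,30,31): 1⊕1⊕1⊕0⊕1⊕0⊕0⊕1⊕1⊕1⊕0⊕0⊕0⊕1⊕0⊕1 = 1
s16 (pos 16,17,18,19,20,21,22,23,24,25,26,27,28,29,30,31): 1⊕1⊕1⊕0⊕1⊕0⊕1⊕1⊕1⊕1⊕0⊕0⊕0⊕1⊕0⊕1 = 0
Syndrome s16…s1 = 01101 → error at position 13.
Flip position 13: 1101001111010011110101111000101 → 1101001111011011110101111000101
Read data bits from positions 3,5,6,7,9,10,11,12,13,14,15,17,18,19,20,21,22,23,24,25,26,27,28,29,30,31: 00011101101110101111000101

00011101101110101111000101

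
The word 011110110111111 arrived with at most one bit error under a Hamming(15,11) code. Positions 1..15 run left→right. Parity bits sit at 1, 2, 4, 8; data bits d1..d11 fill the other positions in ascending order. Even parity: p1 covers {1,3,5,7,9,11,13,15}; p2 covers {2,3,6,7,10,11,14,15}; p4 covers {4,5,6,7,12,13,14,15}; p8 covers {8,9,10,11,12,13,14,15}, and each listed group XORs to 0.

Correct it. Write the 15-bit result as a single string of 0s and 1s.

011110110111101

s1 (pos 1,3,5,7,9,11,13,15): 0⊕1⊕1⊕1⊕0⊕1⊕1⊕1 = 0
s2 (pos 2,3,6,7,10,11,14,15): 1⊕1⊕0⊕1⊕1⊕1⊕1⊕1 = 1
s4 (pos 4,5,6,7,12,13,14,15): 1⊕1⊕0⊕1⊕1⊕1⊕1⊕1 = 1
s8 (pos 8,9,10,11,12,13,14,15): 1⊕0⊕1⊕1⊕1⊕1⊕1⊕1 = 1
Syndrome s8…s1 = 1110 → error at position 14.
Flip position 14: 011110110111111 → 011110110111101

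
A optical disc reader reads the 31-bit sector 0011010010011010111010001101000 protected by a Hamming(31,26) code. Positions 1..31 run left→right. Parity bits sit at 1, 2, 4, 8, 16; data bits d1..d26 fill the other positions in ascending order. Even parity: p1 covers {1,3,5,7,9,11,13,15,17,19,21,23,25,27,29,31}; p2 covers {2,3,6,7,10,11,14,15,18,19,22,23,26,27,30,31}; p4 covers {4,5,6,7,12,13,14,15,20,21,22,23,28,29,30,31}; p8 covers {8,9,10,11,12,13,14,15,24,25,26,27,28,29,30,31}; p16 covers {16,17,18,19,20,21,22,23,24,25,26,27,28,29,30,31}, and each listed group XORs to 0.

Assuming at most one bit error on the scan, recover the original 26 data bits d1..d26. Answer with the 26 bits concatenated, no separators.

10101001101111010001100000

s1 (pos 1,3,5,7,9,11,13,15,17,19,21,23,25,27,29,31): 0⊕1⊕0⊕0⊕1⊕0⊕1⊕1⊕1⊕1⊕1⊕0⊕1⊕0⊕0⊕0 = 0
s2 (pos 2,3,6,7,10,11,14,15,18,19,22,23,26,27,30,31): 0⊕1⊕1⊕0⊕0⊕0⊕0⊕1⊕1⊕1⊕0⊕0⊕1⊕0⊕0⊕0 = 0
s4 (pos 4,5,6,7,12,13,14,15,20,21,22,23,28,29,30,31): 1⊕0⊕1⊕0⊕1⊕1⊕0⊕1⊕0⊕1⊕0⊕0⊕1⊕0⊕0⊕0 = 1
s8 (pos 8,9,10,11,12,13,14,15,24,25,26,27,28,29,30,31): 0⊕1⊕0⊕0⊕1⊕1⊕0⊕1⊕0⊕1⊕1⊕0⊕1⊕0⊕0⊕0 = 1
s16 (pos 16,17,18,19,20,21,22,23,24,25,26,27,28,29,30,31): 0⊕1⊕1⊕1⊕0⊕1⊕0⊕0⊕0⊕1⊕1⊕0⊕1⊕0⊕0⊕0 = 1
Syndrome s16…s1 = 11100 → error at position 28.
Flip position 28: 0011010010011010111010001101000 → 0011010010011010111010001100000
Read data bits from positions 3,5,6,7,9,10,11,12,13,14,15,17,18,19,20,21,22,23,24,25,26,27,28,29,30,31: 10101001101111010001100000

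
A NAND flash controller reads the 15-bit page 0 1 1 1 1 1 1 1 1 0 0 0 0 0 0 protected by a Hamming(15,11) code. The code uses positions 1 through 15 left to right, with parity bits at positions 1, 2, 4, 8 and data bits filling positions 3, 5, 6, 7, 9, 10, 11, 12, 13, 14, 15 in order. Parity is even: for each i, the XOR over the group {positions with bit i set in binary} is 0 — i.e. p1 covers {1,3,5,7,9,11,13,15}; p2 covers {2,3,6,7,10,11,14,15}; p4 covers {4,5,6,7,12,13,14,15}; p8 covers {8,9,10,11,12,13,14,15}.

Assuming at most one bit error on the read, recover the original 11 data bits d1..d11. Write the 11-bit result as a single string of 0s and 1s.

s1 (pos 1,3,5,7,9,11,13,15): 0⊕1⊕1⊕1⊕1⊕0⊕0⊕0 = 0
s2 (pos 2,3,6,7,10,11,14,15): 1⊕1⊕1⊕1⊕0⊕0⊕0⊕0 = 0
s4 (pos 4,5,6,7,12,13,14,15): 1⊕1⊕1⊕1⊕0⊕0⊕0⊕0 = 0
s8 (pos 8,9,10,11,12,13,14,15): 1⊕1⊕0⊕0⊕0⊕0⊕0⊕0 = 0
Syndrome s8…s1 = 0000 → no error.
Read data bits from positions 3,5,6,7,9,10,11,12,13,14,15: 11111000000

11111000000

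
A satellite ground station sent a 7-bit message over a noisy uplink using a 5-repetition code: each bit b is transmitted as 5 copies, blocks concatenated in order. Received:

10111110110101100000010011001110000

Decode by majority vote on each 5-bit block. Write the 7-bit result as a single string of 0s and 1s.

Block 1 (10111): 4 ones → 1
Block 2 (11011): 4 ones → 1
Block 3 (01011): 3 ones → 1
Block 4 (00000): 0 ones → 0
Block 5 (01001): 2 ones → 0
Block 6 (10011): 3 ones → 1
Block 7 (10000): 1 one → 0

1110010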